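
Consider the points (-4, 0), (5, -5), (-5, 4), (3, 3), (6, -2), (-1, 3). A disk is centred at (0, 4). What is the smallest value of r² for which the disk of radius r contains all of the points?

106

The required radius is the distance from (0, 4) to the farthest point.
Squared distances: 32, 106, 25, 10, 72, 2.
Maximum is 106, attained at (5, -5).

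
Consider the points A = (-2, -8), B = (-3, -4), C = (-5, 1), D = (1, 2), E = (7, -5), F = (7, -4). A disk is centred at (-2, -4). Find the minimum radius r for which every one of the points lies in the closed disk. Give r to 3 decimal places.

The required radius is the distance from (-2, -4) to the farthest point.
Squared distances: 16, 1, 34, 45, 82, 81.
Maximum is 82, attained at E.
r = √82 ≈ 9.055.

9.055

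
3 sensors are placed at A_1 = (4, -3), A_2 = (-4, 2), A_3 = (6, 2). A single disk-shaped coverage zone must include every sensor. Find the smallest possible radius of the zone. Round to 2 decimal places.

Side lengths²: A_1A_2² = 89, A_1A_3² = 29, A_2A_3² = 100.
Since A_2A_3² = 100 < 89 + 29 = 118, the triangle is acute, so the smallest enclosing circle is the circumcircle.
Circumcentre = (1, 1.1), r² = 25.81.
r = √(25.81) ≈ 5.08.

5.08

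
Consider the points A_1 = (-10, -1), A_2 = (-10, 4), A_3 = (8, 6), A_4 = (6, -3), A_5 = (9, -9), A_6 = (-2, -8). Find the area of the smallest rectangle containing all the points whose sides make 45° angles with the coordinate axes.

400

In coordinates u = x + y, v = x − y the rectangle is axis-aligned; the map (x,y)→(u,v) scales areas by 2.
u-values: -11, -6, 14, 3, 0, -10; range = 14 − (-11) = 25.
v-values: -9, -14, 2, 9, 18, 6; range = 18 − (-14) = 32.
Area = (25 × 32) / 2 = 400.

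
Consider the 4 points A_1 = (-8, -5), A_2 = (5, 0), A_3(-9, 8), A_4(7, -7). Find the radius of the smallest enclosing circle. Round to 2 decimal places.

10.97

By Welzl's lemma the MEC is supported by two points (diametrically opposite) or three points (on a circumcircle).
The farthest pair is A_3–A_4 with squared distance 481. The circle on this segment as diameter has centre (-1, 0.5) and r² = 481/4 = 120.25.
Check A_1: distance² to centre = 79.25 ≤ 120.25, so it lies inside.
All remaining points lie in this disk, and no smaller disk contains both endpoints, so this is the minimum enclosing circle.
r = √(120.25) ≈ 10.97.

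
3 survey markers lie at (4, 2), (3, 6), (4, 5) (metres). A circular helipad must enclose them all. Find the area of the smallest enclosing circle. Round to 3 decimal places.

13.352

Call the three points A, B, C in the order given.
Side lengths²: AB² = 17, AC² = 9, BC² = 2.
Since AB² = 17 ≥ 9 + 2 = 11, the angle opposite AB is not acute, so the smallest enclosing circle has AB as diameter.
Centre = midpoint of AB = (3.5, 4), r² = 17/4 = 4.25.
Area = π·r² = π·4.25 ≈ 13.352.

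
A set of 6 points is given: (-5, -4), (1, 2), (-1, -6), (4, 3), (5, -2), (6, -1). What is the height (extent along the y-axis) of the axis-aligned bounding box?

9

max y = 3, min y = -6, so height = 9.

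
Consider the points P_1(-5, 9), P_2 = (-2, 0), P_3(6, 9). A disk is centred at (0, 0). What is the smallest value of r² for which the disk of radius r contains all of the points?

The required radius is the distance from (0, 0) to the farthest point.
Squared distances: 106, 4, 117.
Maximum is 117, attained at P_3.

117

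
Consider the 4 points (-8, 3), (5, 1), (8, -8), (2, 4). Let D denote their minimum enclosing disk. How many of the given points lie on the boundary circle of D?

A smallest enclosing disk is always determined by at most three of the input points on its boundary.
The farthest pair is (-8, 3)–(8, -8) with squared distance 377. The circle on this segment as diameter has centre (0, -2.5) and r² = 377/4 = 94.25.
Check (5, 1): distance² to centre = 37.25 ≤ 94.25, so it lies inside.
All remaining points lie in this disk, and no smaller disk contains both endpoints, so this is the minimum enclosing circle.
The points at distance exactly r from the centre are (-8, 3), (8, -8) — 2 points.

2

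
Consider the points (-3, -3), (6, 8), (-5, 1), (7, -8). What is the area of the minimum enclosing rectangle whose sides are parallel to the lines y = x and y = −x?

210

In coordinates u = x + y, v = x − y the rectangle is axis-aligned; the map (x,y)→(u,v) scales areas by 2.
u-values: -6, 14, -4, -1; range = 14 − (-6) = 20.
v-values: 0, -2, -6, 15; range = 15 − (-6) = 21.
Area = (20 × 21) / 2 = 210.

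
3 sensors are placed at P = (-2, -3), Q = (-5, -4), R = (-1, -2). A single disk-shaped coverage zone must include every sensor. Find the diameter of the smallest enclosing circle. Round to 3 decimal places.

4.472

Side lengths²: PQ² = 10, PR² = 2, QR² = 20.
Since QR² = 20 ≥ 10 + 2 = 12, the angle opposite QR is not acute, so the smallest enclosing circle has QR as diameter.
Centre = midpoint of QR = (-3, -3), r² = 20/4 = 5.
Diameter = 2r = 2√5 ≈ 4.472.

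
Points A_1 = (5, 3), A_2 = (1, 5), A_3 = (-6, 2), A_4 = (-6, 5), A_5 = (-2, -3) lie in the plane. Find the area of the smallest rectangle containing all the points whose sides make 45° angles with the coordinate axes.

84.5

In coordinates u = x + y, v = x − y the rectangle is axis-aligned; the map (x,y)→(u,v) scales areas by 2.
u-values: 8, 6, -4, -1, -5; range = 8 − (-5) = 13.
v-values: 2, -4, -8, -11, 1; range = 2 − (-11) = 13.
Area = (13 × 13) / 2 = 84.5.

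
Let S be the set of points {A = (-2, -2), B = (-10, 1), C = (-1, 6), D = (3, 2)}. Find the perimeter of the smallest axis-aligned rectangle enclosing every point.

42

Width = max x − min x = 3 − (-10) = 13.
Height = max y − min y = 6 − (-2) = 8.
Perimeter = 2(13 + 8) = 42.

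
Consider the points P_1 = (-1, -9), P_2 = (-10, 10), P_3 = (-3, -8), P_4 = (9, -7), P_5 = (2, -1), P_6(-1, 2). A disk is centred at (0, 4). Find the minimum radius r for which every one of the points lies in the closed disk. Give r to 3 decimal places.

14.213

The required radius is the distance from (0, 4) to the farthest point.
Squared distances: 170, 136, 153, 202, 29, 5.
Maximum is 202, attained at P_4.
r = √202 ≈ 14.213.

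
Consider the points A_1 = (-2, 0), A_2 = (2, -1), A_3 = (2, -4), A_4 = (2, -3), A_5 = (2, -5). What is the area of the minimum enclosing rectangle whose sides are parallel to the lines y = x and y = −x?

18

In coordinates u = x + y, v = x − y the rectangle is axis-aligned; the map (x,y)→(u,v) scales areas by 2.
u-values: -2, 1, -2, -1, -3; range = 1 − (-3) = 4.
v-values: -2, 3, 6, 5, 7; range = 7 − (-2) = 9.
Area = (4 × 9) / 2 = 18.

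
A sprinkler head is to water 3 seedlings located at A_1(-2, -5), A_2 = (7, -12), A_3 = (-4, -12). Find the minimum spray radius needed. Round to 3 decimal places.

Side lengths²: A_1A_2² = 130, A_1A_3² = 53, A_2A_3² = 121.
Since A_1A_2² = 130 < 121 + 53 = 174, the triangle is acute, so the smallest enclosing circle is the circumcircle.
Circumcentre = (1.5, -137/14), r² = 3445/98.
r = √(3445/98) ≈ 5.929.

5.929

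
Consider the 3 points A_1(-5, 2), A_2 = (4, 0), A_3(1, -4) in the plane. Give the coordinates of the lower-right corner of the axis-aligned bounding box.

x-range [-5, 4], y-range [-4, 2].
The lower-right corner is (4, -4).

(4, -4)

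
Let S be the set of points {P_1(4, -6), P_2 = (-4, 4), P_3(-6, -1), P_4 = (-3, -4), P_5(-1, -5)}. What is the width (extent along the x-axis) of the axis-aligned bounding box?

10

max x = 4, min x = -6, so width = 10.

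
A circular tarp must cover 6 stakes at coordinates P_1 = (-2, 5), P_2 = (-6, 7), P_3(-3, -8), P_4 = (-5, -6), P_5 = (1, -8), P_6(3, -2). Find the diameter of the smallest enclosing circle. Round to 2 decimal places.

The minimum enclosing circle of a finite set is fixed by two of the points (as a diameter) or three (as a circumcircle).
The farthest pair is P_2–P_5 with squared distance 274. The circle on this segment as diameter has centre (-2.5, -0.5) and r² = 274/4 = 68.5.
Check P_1: distance² to centre = 30.5 ≤ 68.5, so it lies inside.
All remaining points lie in this disk, and no smaller disk contains both endpoints, so this is the minimum enclosing circle.
Diameter = 2r = 2√(68.5) ≈ 16.55.

16.55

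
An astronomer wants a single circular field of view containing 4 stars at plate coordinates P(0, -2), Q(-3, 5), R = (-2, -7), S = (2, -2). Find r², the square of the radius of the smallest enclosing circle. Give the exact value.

The farthest pair is Q–R with squared distance 145. The circle on this segment as diameter has centre (-2.5, -1) and r² = 145/4 = 36.25.
Check P: distance² to centre = 7.25 ≤ 36.25, so it lies inside.
All remaining points lie in this disk, and no smaller disk contains both endpoints, so this is the minimum enclosing circle.

36.25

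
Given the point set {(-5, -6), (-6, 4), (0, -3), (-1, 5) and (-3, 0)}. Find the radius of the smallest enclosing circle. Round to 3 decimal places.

By Welzl's lemma the MEC is supported by two points (diametrically opposite) or three points (on a circumcircle).
The farthest pair is (-5, -6)–(-1, 5) with squared distance 137. The circle on this segment as diameter has centre (-3, -0.5) and r² = 137/4 = 34.25.
Check (-6, 4): distance² to centre = 29.25 ≤ 34.25, so it lies inside.
All remaining points lie in this disk, and no smaller disk contains both endpoints, so this is the minimum enclosing circle.
r = √(34.25) ≈ 5.852.

5.852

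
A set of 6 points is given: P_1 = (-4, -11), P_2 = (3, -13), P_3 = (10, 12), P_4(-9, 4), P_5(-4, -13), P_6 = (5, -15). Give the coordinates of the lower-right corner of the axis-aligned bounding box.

x-range [-9, 10], y-range [-15, 12].
The lower-right corner is (10, -15).

(10, -15)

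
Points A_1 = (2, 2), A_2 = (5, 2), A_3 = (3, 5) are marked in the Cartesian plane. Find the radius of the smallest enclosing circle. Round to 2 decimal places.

1.90

Side lengths²: A_1A_2² = 9, A_1A_3² = 10, A_2A_3² = 13.
Since A_2A_3² = 13 < 10 + 9 = 19, the triangle is acute, so the smallest enclosing circle is the circumcircle.
Circumcentre = (3.5, 19/6), r² = 65/18.
r = √(65/18) ≈ 1.90.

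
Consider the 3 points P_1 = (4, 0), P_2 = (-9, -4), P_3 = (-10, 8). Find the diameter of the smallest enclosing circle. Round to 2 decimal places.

16.51

Side lengths²: P_1P_2² = 185, P_1P_3² = 260, P_2P_3² = 145.
Since P_1P_3² = 260 < 185 + 145 = 330, the triangle is acute, so the smallest enclosing circle is the circumcircle.
Circumcentre = (-3.875, 2.46875), r² = 68.1103515625.
Diameter = 2r = 2√(68.1103515625) ≈ 16.51.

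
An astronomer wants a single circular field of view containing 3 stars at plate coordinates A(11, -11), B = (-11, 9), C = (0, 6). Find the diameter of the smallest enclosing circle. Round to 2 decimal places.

29.73

Side lengths²: AB² = 884, AC² = 410, BC² = 130.
Since AB² = 884 ≥ 410 + 130 = 540, the angle opposite AB is not acute, so the smallest enclosing circle has AB as diameter.
Centre = midpoint of AB = (0, -1), r² = 884/4 = 221.
Diameter = 2r = 2√221 ≈ 29.73.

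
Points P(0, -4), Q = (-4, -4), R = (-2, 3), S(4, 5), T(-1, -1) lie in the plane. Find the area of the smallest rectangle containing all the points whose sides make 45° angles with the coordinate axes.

76.5

In coordinates u = x + y, v = x − y the rectangle is axis-aligned; the map (x,y)→(u,v) scales areas by 2.
u-values: -4, -8, 1, 9, -2; range = 9 − (-8) = 17.
v-values: 4, 0, -5, -1, 0; range = 4 − (-5) = 9.
Area = (17 × 9) / 2 = 76.5.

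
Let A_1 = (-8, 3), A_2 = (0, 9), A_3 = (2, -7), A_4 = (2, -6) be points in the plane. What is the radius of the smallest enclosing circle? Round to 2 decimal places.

8.14

By Welzl's lemma the MEC is supported by two points (diametrically opposite) or three points (on a circumcircle).
The minimum enclosing circle is determined by three boundary points: A_1, A_2, A_3.
Their circumcentre is (-1/7, 6/7) with r² = 3250/49.
The farthest remaining point A_4 is at distance² 2529/49 ≤ 3250/49.
r = √(3250/49) ≈ 8.14.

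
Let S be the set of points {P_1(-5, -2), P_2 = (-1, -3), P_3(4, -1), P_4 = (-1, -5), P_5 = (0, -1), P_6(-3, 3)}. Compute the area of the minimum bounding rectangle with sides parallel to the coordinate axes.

72

x ranges over [-5, 4], width 9.
y ranges over [-5, 3], height 8.
Area = 9 × 8 = 72.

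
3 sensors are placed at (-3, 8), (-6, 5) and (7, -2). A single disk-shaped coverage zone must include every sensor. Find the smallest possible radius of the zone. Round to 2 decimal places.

Call the three points A, B, C in the order given.
Side lengths²: AB² = 18, AC² = 200, BC² = 218.
Since BC² = 218 ≥ 200 + 18 = 218, the angle opposite BC is not acute, so the smallest enclosing circle has BC as diameter.
Centre = midpoint of BC = (0.5, 1.5), r² = 218/4 = 54.5.
r = √(54.5) ≈ 7.38.

7.38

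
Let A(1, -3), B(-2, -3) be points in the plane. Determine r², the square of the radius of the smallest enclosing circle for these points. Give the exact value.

The smallest circle enclosing two points has them as diameter endpoints.
Centre = midpoint = (-0.5, -3); r² = |AB|²/4 = 9/4 = 2.25.

2.25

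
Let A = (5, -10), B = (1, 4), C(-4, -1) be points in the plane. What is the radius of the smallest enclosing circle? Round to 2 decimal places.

Side lengths²: AB² = 212, AC² = 162, BC² = 50.
Since AB² = 212 ≥ 162 + 50 = 212, the angle opposite AB is not acute, so the smallest enclosing circle has AB as diameter.
Centre = midpoint of AB = (3, -3), r² = 212/4 = 53.
r = √53 ≈ 7.28.

7.28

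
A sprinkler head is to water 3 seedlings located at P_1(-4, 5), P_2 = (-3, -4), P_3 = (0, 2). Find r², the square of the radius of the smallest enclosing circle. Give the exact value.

Side lengths²: P_1P_2² = 82, P_1P_3² = 25, P_2P_3² = 45.
Since P_1P_2² = 82 ≥ 45 + 25 = 70, the angle opposite P_1P_2 is not acute, so the smallest enclosing circle has P_1P_2 as diameter.
Centre = midpoint of P_1P_2 = (-3.5, 0.5), r² = 82/4 = 20.5.

20.5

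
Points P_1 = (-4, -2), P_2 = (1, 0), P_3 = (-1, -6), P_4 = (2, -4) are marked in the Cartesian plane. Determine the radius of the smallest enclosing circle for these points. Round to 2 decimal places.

3.27

A smallest enclosing disk is always determined by at most three of the input points on its boundary.
The minimum enclosing circle is determined by three boundary points: P_1, P_2, P_3.
Their circumcentre is (-21/26, -71/26) with r² = 3625/338.
The farthest remaining point P_4 is at distance² 3209/338 ≤ 3625/338.
r = √(3625/338) ≈ 3.27.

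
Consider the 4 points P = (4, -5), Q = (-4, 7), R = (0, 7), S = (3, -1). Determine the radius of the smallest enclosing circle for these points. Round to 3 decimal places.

7.211

The farthest pair is P–Q with squared distance 208. The circle on this segment as diameter has centre (0, 1) and r² = 208/4 = 52.
Check R: distance² to centre = 36 ≤ 52, so it lies inside.
All remaining points lie in this disk, and no smaller disk contains both endpoints, so this is the minimum enclosing circle.
r = √52 ≈ 7.211.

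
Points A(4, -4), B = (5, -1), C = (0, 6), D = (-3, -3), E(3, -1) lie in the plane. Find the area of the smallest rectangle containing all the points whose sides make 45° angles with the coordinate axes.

84

In coordinates u = x + y, v = x − y the rectangle is axis-aligned; the map (x,y)→(u,v) scales areas by 2.
u-values: 0, 4, 6, -6, 2; range = 6 − (-6) = 12.
v-values: 8, 6, -6, 0, 4; range = 8 − (-6) = 14.
Area = (12 × 14) / 2 = 84.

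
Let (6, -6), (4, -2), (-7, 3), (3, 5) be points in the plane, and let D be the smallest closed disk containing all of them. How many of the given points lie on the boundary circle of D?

2

By Welzl's lemma the MEC is supported by two points (diametrically opposite) or three points (on a circumcircle).
The farthest pair is (6, -6)–(-7, 3) with squared distance 250. The circle on this segment as diameter has centre (-0.5, -1.5) and r² = 250/4 = 62.5.
Check (4, -2): distance² to centre = 20.5 ≤ 62.5, so it lies inside.
All remaining points lie in this disk, and no smaller disk contains both endpoints, so this is the minimum enclosing circle.
The points at distance exactly r from the centre are (6, -6), (-7, 3) — 2 points.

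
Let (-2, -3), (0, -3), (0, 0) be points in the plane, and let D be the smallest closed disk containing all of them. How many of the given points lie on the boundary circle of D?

Call the three points A, B, C in the order given.
Side lengths²: AB² = 4, AC² = 13, BC² = 9.
Since AC² = 13 ≥ 9 + 4 = 13, the angle opposite AC is not acute, so the smallest enclosing circle has AC as diameter.
Centre = midpoint of AC = (-1, -1.5), r² = 13/4 = 3.25.
The points at distance exactly r from the centre are (-2, -3), (0, -3), (0, 0) — 3 points.

3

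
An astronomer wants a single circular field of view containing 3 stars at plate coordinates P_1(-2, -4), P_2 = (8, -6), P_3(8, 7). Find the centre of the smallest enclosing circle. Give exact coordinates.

(4.1, 0.5)

Side lengths²: P_1P_2² = 104, P_1P_3² = 221, P_2P_3² = 169.
Since P_1P_3² = 221 < 169 + 104 = 273, the triangle is acute, so the smallest enclosing circle is the circumcircle.
Circumcentre = (4.1, 0.5), r² = 57.46.
Centre = (4.1, 0.5).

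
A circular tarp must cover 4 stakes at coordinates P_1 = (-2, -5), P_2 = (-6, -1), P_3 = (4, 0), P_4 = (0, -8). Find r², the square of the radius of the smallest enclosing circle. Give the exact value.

A smallest enclosing disk is always determined by at most three of the input points on its boundary.
The minimum enclosing circle is determined by three boundary points: P_2, P_3, P_4.
Their circumcentre is (-15/19, -99/38) with r² = 42925/1444.
The farthest remaining point P_1 is at distance² 10397/1444 ≤ 42925/1444.

42925/1444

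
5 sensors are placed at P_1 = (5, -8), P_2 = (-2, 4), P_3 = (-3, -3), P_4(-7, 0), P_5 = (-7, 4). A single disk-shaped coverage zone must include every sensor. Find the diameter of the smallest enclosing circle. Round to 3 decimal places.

16.971

The farthest pair is P_1–P_5 with squared distance 288. The circle on this segment as diameter has centre (-1, -2) and r² = 288/4 = 72.
Check P_2: distance² to centre = 37 ≤ 72, so it lies inside.
All remaining points lie in this disk, and no smaller disk contains both endpoints, so this is the minimum enclosing circle.
Diameter = 2r = 2√72 ≈ 16.971.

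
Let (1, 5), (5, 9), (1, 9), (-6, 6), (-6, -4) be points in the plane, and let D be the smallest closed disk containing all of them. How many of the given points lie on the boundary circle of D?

The farthest pair is (5, 9)–(-6, -4) with squared distance 290. The circle on this segment as diameter has centre (-0.5, 2.5) and r² = 290/4 = 72.5.
Check (1, 5): distance² to centre = 8.5 ≤ 72.5, so it lies inside.
All remaining points lie in this disk, and no smaller disk contains both endpoints, so this is the minimum enclosing circle.
The points at distance exactly r from the centre are (5, 9), (-6, -4) — 2 points.

2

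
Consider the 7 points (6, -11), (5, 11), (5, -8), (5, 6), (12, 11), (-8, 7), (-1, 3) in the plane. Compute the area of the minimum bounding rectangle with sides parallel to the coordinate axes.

440

x ranges over [-8, 12], width 20.
y ranges over [-11, 11], height 22.
Area = 20 × 22 = 440.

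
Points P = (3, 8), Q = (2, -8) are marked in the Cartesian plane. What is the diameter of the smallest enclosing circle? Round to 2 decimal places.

16.03

The smallest circle enclosing two points has them as diameter endpoints.
Centre = midpoint = (2.5, 0); r² = |PQ|²/4 = 257/4 = 64.25.
Diameter = 2r = 2√(64.25) ≈ 16.03.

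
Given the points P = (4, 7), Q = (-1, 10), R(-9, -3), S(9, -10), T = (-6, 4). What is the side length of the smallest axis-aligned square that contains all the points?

20

The bounding box has width 18 and height 20.
An axis-aligned square enclosing the set must have side ≥ max(width, height).
So the minimum side is max(18, 20) = 20.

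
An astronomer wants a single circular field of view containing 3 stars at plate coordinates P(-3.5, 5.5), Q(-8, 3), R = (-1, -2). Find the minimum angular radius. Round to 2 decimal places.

Side lengths²: PQ² = 26.5, PR² = 62.5, QR² = 74.
Since QR² = 74 < 62.5 + 26.5 = 89, the triangle is acute, so the smallest enclosing circle is the circumcircle.
Circumcentre = (-4.03125, 1.15625), r² = 19.150390625.
r = √(19.150390625) ≈ 4.38.

4.38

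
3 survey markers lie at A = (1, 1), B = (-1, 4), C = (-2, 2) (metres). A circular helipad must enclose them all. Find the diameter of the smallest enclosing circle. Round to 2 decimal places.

Side lengths²: AB² = 13, AC² = 10, BC² = 5.
Since AB² = 13 < 10 + 5 = 15, the triangle is acute, so the smallest enclosing circle is the circumcircle.
Circumcentre = (-3/14, 33/14), r² = 325/98.
Diameter = 2r = 2√(325/98) ≈ 3.64.

3.64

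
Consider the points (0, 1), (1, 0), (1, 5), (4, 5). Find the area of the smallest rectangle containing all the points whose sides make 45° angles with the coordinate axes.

20

In coordinates u = x + y, v = x − y the rectangle is axis-aligned; the map (x,y)→(u,v) scales areas by 2.
u-values: 1, 1, 6, 9; range = 9 − 1 = 8.
v-values: -1, 1, -4, -1; range = 1 − (-4) = 5.
Area = (8 × 5) / 2 = 20.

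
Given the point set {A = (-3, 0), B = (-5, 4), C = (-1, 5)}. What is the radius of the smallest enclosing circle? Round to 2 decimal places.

Side lengths²: AB² = 20, AC² = 29, BC² = 17.
Since AC² = 29 < 20 + 17 = 37, the triangle is acute, so the smallest enclosing circle is the circumcircle.
Circumcentre = (-23/9, 49/18), r² = 2465/324.
r = √(2465/324) ≈ 2.76.

2.76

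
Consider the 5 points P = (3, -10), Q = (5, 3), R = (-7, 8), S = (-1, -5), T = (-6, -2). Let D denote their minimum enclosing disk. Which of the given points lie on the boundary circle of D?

P, R

By Welzl's lemma the MEC is supported by two points (diametrically opposite) or three points (on a circumcircle).
The farthest pair is P–R with squared distance 424. The circle on this segment as diameter has centre (-2, -1) and r² = 424/4 = 106.
Check Q: distance² to centre = 65 ≤ 106, so it lies inside.
All remaining points lie in this disk, and no smaller disk contains both endpoints, so this is the minimum enclosing circle.
The points at distance exactly r from the centre are P, R — 2 points.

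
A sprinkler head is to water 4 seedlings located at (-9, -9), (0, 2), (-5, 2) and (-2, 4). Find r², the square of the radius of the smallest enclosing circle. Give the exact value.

The minimum enclosing circle of a finite set is fixed by two of the points (as a diameter) or three (as a circumcircle).
The farthest pair is (-9, -9)–(-2, 4) with squared distance 218. The circle on this segment as diameter has centre (-5.5, -2.5) and r² = 218/4 = 54.5.
Check (0, 2): distance² to centre = 50.5 ≤ 54.5, so it lies inside.
All remaining points lie in this disk, and no smaller disk contains both endpoints, so this is the minimum enclosing circle.

54.5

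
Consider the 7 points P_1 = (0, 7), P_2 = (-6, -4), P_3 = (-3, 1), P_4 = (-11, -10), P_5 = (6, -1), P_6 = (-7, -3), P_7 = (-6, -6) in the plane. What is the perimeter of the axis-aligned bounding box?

68

Width = max x − min x = 6 − (-11) = 17.
Height = max y − min y = 7 − (-10) = 17.
Perimeter = 2(17 + 17) = 68.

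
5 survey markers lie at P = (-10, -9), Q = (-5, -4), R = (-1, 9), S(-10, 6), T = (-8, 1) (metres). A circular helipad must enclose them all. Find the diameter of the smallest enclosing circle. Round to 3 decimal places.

20.125

A smallest enclosing disk is always determined by at most three of the input points on its boundary.
The farthest pair is P–R with squared distance 405. The circle on this segment as diameter has centre (-5.5, 0) and r² = 405/4 = 101.25.
Check Q: distance² to centre = 16.25 ≤ 101.25, so it lies inside.
All remaining points lie in this disk, and no smaller disk contains both endpoints, so this is the minimum enclosing circle.
Diameter = 2r = 2√(101.25) ≈ 20.125.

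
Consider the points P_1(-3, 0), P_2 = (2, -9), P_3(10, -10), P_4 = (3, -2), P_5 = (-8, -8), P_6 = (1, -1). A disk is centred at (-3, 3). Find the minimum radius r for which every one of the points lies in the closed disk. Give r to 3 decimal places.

18.385

The required radius is the distance from (-3, 3) to the farthest point.
Squared distances: 9, 169, 338, 61, 146, 32.
Maximum is 338, attained at P_3.
r = √338 ≈ 18.385.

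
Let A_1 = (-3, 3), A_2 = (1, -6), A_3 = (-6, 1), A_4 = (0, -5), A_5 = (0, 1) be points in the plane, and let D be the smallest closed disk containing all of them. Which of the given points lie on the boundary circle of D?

The minimum enclosing circle of a finite set is fixed by two of the points (as a diameter) or three (as a circumcircle).
The minimum enclosing circle is determined by three boundary points: A_1, A_2, A_3.
Their circumcentre is (-1.9, -1.9) with r² = 25.22.
The farthest remaining point A_4 is at distance² 13.22 ≤ 25.22.
The points at distance exactly r from the centre are A_1, A_2, A_3 — 3 points.

A_1, A_2, A_3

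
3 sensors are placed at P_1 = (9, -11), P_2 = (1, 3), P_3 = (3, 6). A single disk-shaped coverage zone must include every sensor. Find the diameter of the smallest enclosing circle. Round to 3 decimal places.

Side lengths²: P_1P_2² = 260, P_1P_3² = 325, P_2P_3² = 13.
Since P_1P_3² = 325 ≥ 260 + 13 = 273, the angle opposite P_1P_3 is not acute, so the smallest enclosing circle has P_1P_3 as diameter.
Centre = midpoint of P_1P_3 = (6, -2.5), r² = 325/4 = 81.25.
Diameter = 2r = 2√(81.25) ≈ 18.028.

18.028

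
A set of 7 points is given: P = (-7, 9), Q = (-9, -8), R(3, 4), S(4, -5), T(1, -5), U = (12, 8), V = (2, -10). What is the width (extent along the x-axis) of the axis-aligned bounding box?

max x = 12, min x = -9, so width = 21.

21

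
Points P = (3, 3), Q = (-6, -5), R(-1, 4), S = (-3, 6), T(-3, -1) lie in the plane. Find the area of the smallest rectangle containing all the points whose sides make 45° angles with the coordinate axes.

76.5

In coordinates u = x + y, v = x − y the rectangle is axis-aligned; the map (x,y)→(u,v) scales areas by 2.
u-values: 6, -11, 3, 3, -4; range = 6 − (-11) = 17.
v-values: 0, -1, -5, -9, -2; range = 0 − (-9) = 9.
Area = (17 × 9) / 2 = 76.5.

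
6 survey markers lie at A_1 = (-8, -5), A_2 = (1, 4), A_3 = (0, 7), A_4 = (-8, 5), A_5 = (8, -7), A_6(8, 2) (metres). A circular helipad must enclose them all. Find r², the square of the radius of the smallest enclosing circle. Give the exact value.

The farthest pair is A_4–A_5 with squared distance 400. The circle on this segment as diameter has centre (0, -1) and r² = 400/4 = 100.
Check A_1: distance² to centre = 80 ≤ 100, so it lies inside.
All remaining points lie in this disk, and no smaller disk contains both endpoints, so this is the minimum enclosing circle.

100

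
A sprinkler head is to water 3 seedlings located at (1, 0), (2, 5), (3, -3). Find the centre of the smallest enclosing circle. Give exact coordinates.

Call the three points A, B, C in the order given.
Side lengths²: AB² = 26, AC² = 13, BC² = 65.
Since BC² = 65 ≥ 26 + 13 = 39, the angle opposite BC is not acute, so the smallest enclosing circle has BC as diameter.
Centre = midpoint of BC = (2.5, 1), r² = 65/4 = 16.25.
Centre = (2.5, 1).

(2.5, 1)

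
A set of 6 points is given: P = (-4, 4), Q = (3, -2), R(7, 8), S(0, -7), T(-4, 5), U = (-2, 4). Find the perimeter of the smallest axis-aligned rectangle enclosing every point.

Width = max x − min x = 7 − (-4) = 11.
Height = max y − min y = 8 − (-7) = 15.
Perimeter = 2(11 + 15) = 52.

52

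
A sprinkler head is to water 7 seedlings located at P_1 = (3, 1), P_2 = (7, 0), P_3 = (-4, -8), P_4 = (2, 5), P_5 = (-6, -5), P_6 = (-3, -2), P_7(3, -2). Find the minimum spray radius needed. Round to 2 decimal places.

7.25

The minimum enclosing circle of a finite set is fixed by two of the points (as a diameter) or three (as a circumcircle).
The minimum enclosing circle is determined by three boundary points: P_2, P_3, P_4.
Their circumcentre is (1/38, -75/38) with r² = 37925/722.
The farthest remaining point P_5 is at distance² 32833/722 ≤ 37925/722.
r = √(37925/722) ≈ 7.25.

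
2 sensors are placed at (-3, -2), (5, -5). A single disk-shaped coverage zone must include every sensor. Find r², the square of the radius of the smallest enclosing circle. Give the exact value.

18.25

The smallest circle enclosing two points has them as diameter endpoints.
Centre = midpoint = (1, -3.5); r² = |(-3, -2)−(5, -5)|²/4 = 73/4 = 18.25.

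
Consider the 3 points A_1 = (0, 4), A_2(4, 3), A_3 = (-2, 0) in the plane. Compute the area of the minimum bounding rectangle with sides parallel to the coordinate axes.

x ranges over [-2, 4], width 6.
y ranges over [0, 4], height 4.
Area = 6 × 4 = 24.

24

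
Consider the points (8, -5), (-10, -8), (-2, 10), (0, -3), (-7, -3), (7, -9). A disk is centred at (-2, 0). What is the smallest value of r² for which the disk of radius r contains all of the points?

162

The required radius is the distance from (-2, 0) to the farthest point.
Squared distances: 125, 128, 100, 13, 34, 162.
Maximum is 162, attained at (7, -9).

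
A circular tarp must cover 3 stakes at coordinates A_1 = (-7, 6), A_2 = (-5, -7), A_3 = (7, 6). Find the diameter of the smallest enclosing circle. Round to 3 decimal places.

Side lengths²: A_1A_2² = 173, A_1A_3² = 196, A_2A_3² = 313.
Since A_2A_3² = 313 < 196 + 173 = 369, the triangle is acute, so the smallest enclosing circle is the circumcircle.
Circumcentre = (0, 11/26), r² = 54149/676.
Diameter = 2r = 2√(54149/676) ≈ 17.900.

17.900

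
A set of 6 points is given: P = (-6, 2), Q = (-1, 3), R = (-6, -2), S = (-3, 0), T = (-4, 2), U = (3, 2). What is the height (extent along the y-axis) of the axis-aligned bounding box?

max y = 3, min y = -2, so height = 5.

5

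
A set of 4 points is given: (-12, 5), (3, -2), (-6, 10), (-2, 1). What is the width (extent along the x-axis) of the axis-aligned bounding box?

max x = 3, min x = -12, so width = 15.

15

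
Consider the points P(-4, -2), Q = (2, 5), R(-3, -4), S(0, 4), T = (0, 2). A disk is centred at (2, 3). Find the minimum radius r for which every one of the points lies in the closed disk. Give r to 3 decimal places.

The required radius is the distance from (2, 3) to the farthest point.
Squared distances: 61, 4, 74, 5, 5.
Maximum is 74, attained at R.
r = √74 ≈ 8.602.

8.602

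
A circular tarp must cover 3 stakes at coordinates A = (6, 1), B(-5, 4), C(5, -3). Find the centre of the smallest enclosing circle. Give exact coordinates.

Side lengths²: AB² = 130, AC² = 17, BC² = 149.
Since BC² = 149 ≥ 130 + 17 = 147, the angle opposite BC is not acute, so the smallest enclosing circle has BC as diameter.
Centre = midpoint of BC = (0, 0.5), r² = 149/4 = 37.25.
Centre = (0, 0.5).

(0, 0.5)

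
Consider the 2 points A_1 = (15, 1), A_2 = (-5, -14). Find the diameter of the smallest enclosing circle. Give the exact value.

25

The smallest circle enclosing two points has them as diameter endpoints.
Centre = midpoint = (5, -6.5); r² = |A_1A_2|²/4 = 625/4 = 156.25.
Diameter = 2r = 2√(156.25) = 25.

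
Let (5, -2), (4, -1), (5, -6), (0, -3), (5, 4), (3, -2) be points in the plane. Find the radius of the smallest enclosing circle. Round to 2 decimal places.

5.02

The minimum enclosing circle of a finite set is fixed by two of the points (as a diameter) or three (as a circumcircle).
The minimum enclosing circle is determined by three boundary points: (5, -6), (0, -3), (5, 4).
Their circumcentre is (4.6, -1) with r² = 25.16.
The farthest remaining point (3, -2) is at distance² 3.56 ≤ 25.16.
r = √(25.16) ≈ 5.02.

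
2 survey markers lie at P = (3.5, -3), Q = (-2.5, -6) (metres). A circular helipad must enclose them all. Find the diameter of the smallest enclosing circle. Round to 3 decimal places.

6.708

The smallest circle enclosing two points has them as diameter endpoints.
Centre = midpoint = (0.5, -4.5); r² = |PQ|²/4 = 45/4 = 11.25.
Diameter = 2r = 2√(11.25) ≈ 6.708.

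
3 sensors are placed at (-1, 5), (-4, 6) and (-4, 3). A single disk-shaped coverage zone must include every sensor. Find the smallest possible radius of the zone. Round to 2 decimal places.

Call the three points A, B, C in the order given.
Side lengths²: AB² = 10, AC² = 13, BC² = 9.
Since AC² = 13 < 10 + 9 = 19, the triangle is acute, so the smallest enclosing circle is the circumcircle.
Circumcentre = (-17/6, 4.5), r² = 65/18.
r = √(65/18) ≈ 1.90.

1.90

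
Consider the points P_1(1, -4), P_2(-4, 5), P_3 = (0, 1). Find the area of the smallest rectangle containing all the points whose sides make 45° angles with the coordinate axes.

In coordinates u = x + y, v = x − y the rectangle is axis-aligned; the map (x,y)→(u,v) scales areas by 2.
u-values: -3, 1, 1; range = 1 − (-3) = 4.
v-values: 5, -9, -1; range = 5 − (-9) = 14.
Area = (4 × 14) / 2 = 28.

28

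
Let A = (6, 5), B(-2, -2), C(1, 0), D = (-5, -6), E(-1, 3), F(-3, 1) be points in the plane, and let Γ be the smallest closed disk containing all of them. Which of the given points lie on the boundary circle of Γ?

A, D

A smallest enclosing disk is always determined by at most three of the input points on its boundary.
The farthest pair is A–D with squared distance 242. The circle on this segment as diameter has centre (0.5, -0.5) and r² = 242/4 = 60.5.
Check B: distance² to centre = 8.5 ≤ 60.5, so it lies inside.
All remaining points lie in this disk, and no smaller disk contains both endpoints, so this is the minimum enclosing circle.
The points at distance exactly r from the centre are A, D — 2 points.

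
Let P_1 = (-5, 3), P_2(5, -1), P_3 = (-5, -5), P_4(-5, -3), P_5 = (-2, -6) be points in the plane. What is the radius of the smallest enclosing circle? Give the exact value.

5.8

By Welzl's lemma the MEC is supported by two points (diametrically opposite) or three points (on a circumcircle).
The minimum enclosing circle is determined by three boundary points: P_1, P_2, P_3.
Their circumcentre is (-0.8, -1) with r² = 33.64.
The farthest remaining point P_5 is at distance² 26.44 ≤ 33.64.
r = √(33.64) = 5.8.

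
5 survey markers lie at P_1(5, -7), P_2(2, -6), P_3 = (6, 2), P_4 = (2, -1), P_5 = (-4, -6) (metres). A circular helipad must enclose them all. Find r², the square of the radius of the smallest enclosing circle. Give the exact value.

41

A smallest enclosing disk is always determined by at most three of the input points on its boundary.
The farthest pair is P_3–P_5 with squared distance 164. The circle on this segment as diameter has centre (1, -2) and r² = 164/4 = 41.
Check P_1: distance² to centre = 41 ≤ 41, so it lies inside.
All remaining points lie in this disk, and no smaller disk contains both endpoints, so this is the minimum enclosing circle.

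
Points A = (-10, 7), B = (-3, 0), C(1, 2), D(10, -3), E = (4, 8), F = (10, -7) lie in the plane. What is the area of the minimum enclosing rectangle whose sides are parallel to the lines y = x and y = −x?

In coordinates u = x + y, v = x − y the rectangle is axis-aligned; the map (x,y)→(u,v) scales areas by 2.
u-values: -3, -3, 3, 7, 12, 3; range = 12 − (-3) = 15.
v-values: -17, -3, -1, 13, -4, 17; range = 17 − (-17) = 34.
Area = (15 × 34) / 2 = 255.

255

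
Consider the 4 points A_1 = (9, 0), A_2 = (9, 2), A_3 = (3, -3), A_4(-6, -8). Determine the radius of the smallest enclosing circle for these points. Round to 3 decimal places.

9.014

By Welzl's lemma the MEC is supported by two points (diametrically opposite) or three points (on a circumcircle).
The farthest pair is A_2–A_4 with squared distance 325. The circle on this segment as diameter has centre (1.5, -3) and r² = 325/4 = 81.25.
Check A_1: distance² to centre = 65.25 ≤ 81.25, so it lies inside.
All remaining points lie in this disk, and no smaller disk contains both endpoints, so this is the minimum enclosing circle.
r = √(81.25) ≈ 9.014.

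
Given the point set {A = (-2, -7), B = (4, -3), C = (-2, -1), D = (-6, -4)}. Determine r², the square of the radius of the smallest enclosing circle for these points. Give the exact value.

25.25

The minimum enclosing circle of a finite set is fixed by two of the points (as a diameter) or three (as a circumcircle).
The farthest pair is B–D with squared distance 101. The circle on this segment as diameter has centre (-1, -3.5) and r² = 101/4 = 25.25.
Check A: distance² to centre = 13.25 ≤ 25.25, so it lies inside.
All remaining points lie in this disk, and no smaller disk contains both endpoints, so this is the minimum enclosing circle.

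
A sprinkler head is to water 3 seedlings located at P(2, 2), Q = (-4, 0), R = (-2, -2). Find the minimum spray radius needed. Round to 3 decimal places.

3.162

Side lengths²: PQ² = 40, PR² = 32, QR² = 8.
Since PQ² = 40 ≥ 32 + 8 = 40, the angle opposite PQ is not acute, so the smallest enclosing circle has PQ as diameter.
Centre = midpoint of PQ = (-1, 1), r² = 40/4 = 10.
r = √10 ≈ 3.162.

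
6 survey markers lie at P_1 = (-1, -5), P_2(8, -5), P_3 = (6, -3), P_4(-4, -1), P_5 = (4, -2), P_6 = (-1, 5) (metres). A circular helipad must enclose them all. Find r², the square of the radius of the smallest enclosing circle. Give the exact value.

4525/98

The minimum enclosing circle is determined by three boundary points: P_2, P_4, P_6.
Their circumcentre is (39/14, -9/14) with r² = 4525/98.
The farthest remaining point P_1 is at distance² 3265/98 ≤ 4525/98.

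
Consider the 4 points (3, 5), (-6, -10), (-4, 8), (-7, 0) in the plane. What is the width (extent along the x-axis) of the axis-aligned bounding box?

10

max x = 3, min x = -7, so width = 10.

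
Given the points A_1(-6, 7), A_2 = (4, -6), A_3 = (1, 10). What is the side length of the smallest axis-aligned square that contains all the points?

16

The bounding box has width 10 and height 16.
An axis-aligned square enclosing the set must have side ≥ max(width, height).
So the minimum side is max(10, 16) = 16.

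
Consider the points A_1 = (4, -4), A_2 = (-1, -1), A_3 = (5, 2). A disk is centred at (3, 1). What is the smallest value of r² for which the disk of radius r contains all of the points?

The required radius is the distance from (3, 1) to the farthest point.
Squared distances: 26, 20, 5.
Maximum is 26, attained at A_1.

26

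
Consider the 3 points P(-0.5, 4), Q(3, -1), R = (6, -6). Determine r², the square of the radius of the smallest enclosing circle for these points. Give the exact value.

35.5625

Side lengths²: PQ² = 37.25, PR² = 142.25, QR² = 34.
Since PR² = 142.25 ≥ 37.25 + 34 = 71.25, the angle opposite PR is not acute, so the smallest enclosing circle has PR as diameter.
Centre = midpoint of PR = (2.75, -1), r² = 142.25/4 = 35.5625.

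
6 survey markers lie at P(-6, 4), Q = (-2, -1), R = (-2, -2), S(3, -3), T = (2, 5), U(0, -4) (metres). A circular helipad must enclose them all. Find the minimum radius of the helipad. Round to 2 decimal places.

The minimum enclosing circle of a finite set is fixed by two of the points (as a diameter) or three (as a circumcircle).
The farthest pair is P–S with squared distance 130. The circle on this segment as diameter has centre (-1.5, 0.5) and r² = 130/4 = 32.5.
Check Q: distance² to centre = 2.5 ≤ 32.5, so it lies inside.
All remaining points lie in this disk, and no smaller disk contains both endpoints, so this is the minimum enclosing circle.
r = √(32.5) ≈ 5.70.

5.70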